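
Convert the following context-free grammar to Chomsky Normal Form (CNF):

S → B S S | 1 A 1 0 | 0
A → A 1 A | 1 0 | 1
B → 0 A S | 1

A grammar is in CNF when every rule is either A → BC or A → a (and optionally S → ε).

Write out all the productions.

T1 → 1; T0 → 0; S → 0; A → 1; B → 1; S → B X0; X0 → S S; S → T1 X1; X1 → A X2; X2 → T1 T0; A → A X3; X3 → T1 A; A → T1 T0; B → T0 X4; X4 → A S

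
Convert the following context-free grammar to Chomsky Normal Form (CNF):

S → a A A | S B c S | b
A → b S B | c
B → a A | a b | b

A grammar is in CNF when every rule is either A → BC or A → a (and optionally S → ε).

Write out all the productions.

TA → a; TC → c; S → b; TB → b; A → c; B → b; S → TA X0; X0 → A A; S → S X1; X1 → B X2; X2 → TC S; A → TB X3; X3 → S B; B → TA A; B → TA TB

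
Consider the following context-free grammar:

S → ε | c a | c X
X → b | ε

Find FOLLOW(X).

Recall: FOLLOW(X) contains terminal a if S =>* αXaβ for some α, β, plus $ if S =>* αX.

We compute FOLLOW(X) using the standard algorithm.
FOLLOW(S) starts with {$}.
FIRST(S) = {c, ε}
FIRST(X) = {b, ε}
FOLLOW(S) = {$}
FOLLOW(X) = {$}
Therefore, FOLLOW(X) = {$}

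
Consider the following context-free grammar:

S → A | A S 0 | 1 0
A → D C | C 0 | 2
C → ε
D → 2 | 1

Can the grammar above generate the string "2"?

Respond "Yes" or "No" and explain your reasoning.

Yes - a valid derivation exists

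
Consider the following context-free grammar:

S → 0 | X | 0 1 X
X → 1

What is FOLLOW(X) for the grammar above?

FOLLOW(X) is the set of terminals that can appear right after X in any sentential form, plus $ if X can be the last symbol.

We compute FOLLOW(X) using the standard algorithm.
FOLLOW(S) starts with {$}.
FIRST(S) = {0, 1}
FIRST(X) = {1}
FOLLOW(S) = {$}
FOLLOW(X) = {$}
Therefore, FOLLOW(X) = {$}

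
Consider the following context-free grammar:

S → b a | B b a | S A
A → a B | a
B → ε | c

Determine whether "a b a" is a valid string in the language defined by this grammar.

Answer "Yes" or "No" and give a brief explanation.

No - no valid derivation exists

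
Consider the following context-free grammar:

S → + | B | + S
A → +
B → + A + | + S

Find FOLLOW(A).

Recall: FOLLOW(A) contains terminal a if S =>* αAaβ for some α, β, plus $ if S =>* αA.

We compute FOLLOW(A) using the standard algorithm.
FOLLOW(S) starts with {$}.
FIRST(A) = {+}
FIRST(B) = {+}
FIRST(S) = {+}
FOLLOW(A) = {+}
FOLLOW(B) = {$}
FOLLOW(S) = {$}
Therefore, FOLLOW(A) = {+}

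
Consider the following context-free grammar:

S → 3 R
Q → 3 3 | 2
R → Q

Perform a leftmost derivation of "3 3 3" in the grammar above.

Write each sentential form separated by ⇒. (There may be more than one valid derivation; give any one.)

S ⇒ 3 R ⇒ 3 Q ⇒ 3 3 3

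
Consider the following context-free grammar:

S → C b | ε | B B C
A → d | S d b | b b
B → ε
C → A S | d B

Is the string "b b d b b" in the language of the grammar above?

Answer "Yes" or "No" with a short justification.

Yes - a valid derivation exists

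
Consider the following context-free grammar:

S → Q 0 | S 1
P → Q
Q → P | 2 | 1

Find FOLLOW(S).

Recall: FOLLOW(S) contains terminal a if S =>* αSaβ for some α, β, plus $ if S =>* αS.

We compute FOLLOW(S) using the standard algorithm.
FOLLOW(S) starts with {$}.
FIRST(P) = {1, 2}
FIRST(Q) = {1, 2}
FIRST(S) = {1, 2}
FOLLOW(P) = {0}
FOLLOW(Q) = {0}
FOLLOW(S) = {$, 1}
Therefore, FOLLOW(S) = {$, 1}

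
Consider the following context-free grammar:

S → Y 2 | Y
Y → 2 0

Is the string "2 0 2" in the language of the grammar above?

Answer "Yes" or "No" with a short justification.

Yes - a valid derivation exists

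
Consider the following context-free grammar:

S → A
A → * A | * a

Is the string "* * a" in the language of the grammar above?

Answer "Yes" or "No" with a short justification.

Yes - a valid derivation exists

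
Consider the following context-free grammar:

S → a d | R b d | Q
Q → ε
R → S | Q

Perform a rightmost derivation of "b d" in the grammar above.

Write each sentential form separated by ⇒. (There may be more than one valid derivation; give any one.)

S ⇒ R b d ⇒ Q b d ⇒ b d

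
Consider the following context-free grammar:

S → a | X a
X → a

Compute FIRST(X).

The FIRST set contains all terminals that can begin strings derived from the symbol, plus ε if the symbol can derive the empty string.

We compute FIRST(X) using the standard algorithm.
FIRST(S) = {a}
FIRST(X) = {a}
Therefore, FIRST(X) = {a}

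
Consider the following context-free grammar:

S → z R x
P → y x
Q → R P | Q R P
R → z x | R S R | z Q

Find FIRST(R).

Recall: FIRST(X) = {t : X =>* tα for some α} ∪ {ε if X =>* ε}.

We compute FIRST(R) using the standard algorithm.
FIRST(P) = {y}
FIRST(Q) = {z}
FIRST(R) = {z}
FIRST(S) = {z}
Therefore, FIRST(R) = {z}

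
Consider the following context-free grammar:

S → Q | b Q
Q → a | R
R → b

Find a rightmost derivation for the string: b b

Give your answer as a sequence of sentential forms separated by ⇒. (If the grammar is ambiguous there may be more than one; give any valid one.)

S ⇒ b Q ⇒ b R ⇒ b b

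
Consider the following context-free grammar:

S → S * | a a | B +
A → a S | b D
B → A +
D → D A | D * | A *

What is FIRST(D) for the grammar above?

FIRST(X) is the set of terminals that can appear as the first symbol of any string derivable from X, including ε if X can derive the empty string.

We compute FIRST(D) using the standard algorithm.
FIRST(A) = {a, b}
FIRST(B) = {a, b}
FIRST(D) = {a, b}
FIRST(S) = {a, b}
Therefore, FIRST(D) = {a, b}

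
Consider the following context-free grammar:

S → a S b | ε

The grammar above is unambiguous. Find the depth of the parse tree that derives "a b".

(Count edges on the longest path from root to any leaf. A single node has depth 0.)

2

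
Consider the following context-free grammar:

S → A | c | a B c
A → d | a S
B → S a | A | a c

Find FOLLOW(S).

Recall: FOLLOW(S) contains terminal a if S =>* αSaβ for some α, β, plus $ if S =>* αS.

We compute FOLLOW(S) using the standard algorithm.
FOLLOW(S) starts with {$}.
FIRST(A) = {a, d}
FIRST(B) = {a, c, d}
FIRST(S) = {a, c, d}
FOLLOW(A) = {$, a, c}
FOLLOW(B) = {c}
FOLLOW(S) = {$, a, c}
Therefore, FOLLOW(S) = {$, a, c}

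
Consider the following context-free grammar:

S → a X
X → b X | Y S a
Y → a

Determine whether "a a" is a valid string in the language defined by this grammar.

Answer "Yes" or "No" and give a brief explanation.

No - no valid derivation exists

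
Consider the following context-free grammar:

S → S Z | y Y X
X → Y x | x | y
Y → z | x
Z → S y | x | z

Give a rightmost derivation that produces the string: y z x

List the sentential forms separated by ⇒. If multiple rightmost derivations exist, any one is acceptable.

S ⇒ y Y X ⇒ y Y x ⇒ y z x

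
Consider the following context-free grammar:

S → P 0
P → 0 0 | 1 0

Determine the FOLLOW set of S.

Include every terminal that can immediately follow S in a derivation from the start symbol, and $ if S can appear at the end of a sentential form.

We compute FOLLOW(S) using the standard algorithm.
FOLLOW(S) starts with {$}.
FIRST(P) = {0, 1}
FIRST(S) = {0, 1}
FOLLOW(P) = {0}
FOLLOW(S) = {$}
Therefore, FOLLOW(S) = {$}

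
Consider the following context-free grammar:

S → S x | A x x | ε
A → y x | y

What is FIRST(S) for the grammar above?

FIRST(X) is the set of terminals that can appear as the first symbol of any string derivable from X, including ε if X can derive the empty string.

We compute FIRST(S) using the standard algorithm.
FIRST(A) = {y}
FIRST(S) = {x, y, ε}
Therefore, FIRST(S) = {x, y, ε}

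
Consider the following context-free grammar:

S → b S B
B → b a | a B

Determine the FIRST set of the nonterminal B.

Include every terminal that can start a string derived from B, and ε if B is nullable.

We compute FIRST(B) using the standard algorithm.
FIRST(B) = {a, b}
FIRST(S) = {b}
Therefore, FIRST(B) = {a, b}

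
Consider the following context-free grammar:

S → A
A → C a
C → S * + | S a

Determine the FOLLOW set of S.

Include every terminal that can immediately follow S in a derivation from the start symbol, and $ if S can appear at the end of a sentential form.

We compute FOLLOW(S) using the standard algorithm.
FOLLOW(S) starts with {$}.
FIRST(A) = {}
FIRST(C) = {}
FIRST(S) = {}
FOLLOW(A) = {$, *, a}
FOLLOW(C) = {a}
FOLLOW(S) = {$, *, a}
Therefore, FOLLOW(S) = {$, *, a}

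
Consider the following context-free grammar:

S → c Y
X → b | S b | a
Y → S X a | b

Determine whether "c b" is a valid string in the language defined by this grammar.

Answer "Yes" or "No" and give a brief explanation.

Yes - a valid derivation exists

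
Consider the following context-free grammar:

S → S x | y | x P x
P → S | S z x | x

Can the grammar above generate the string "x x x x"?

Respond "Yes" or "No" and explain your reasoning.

Yes - a valid derivation exists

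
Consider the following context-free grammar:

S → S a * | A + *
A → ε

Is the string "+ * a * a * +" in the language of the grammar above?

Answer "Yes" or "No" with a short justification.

No - no valid derivation exists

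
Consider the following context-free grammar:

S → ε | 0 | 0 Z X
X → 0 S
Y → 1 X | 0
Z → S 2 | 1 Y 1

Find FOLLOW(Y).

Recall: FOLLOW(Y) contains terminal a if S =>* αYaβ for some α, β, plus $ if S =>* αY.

We compute FOLLOW(Y) using the standard algorithm.
FOLLOW(S) starts with {$}.
FIRST(S) = {0, ε}
FIRST(X) = {0}
FIRST(Y) = {0, 1}
FIRST(Z) = {0, 1, 2}
FOLLOW(S) = {$, 1, 2}
FOLLOW(X) = {$, 1, 2}
FOLLOW(Y) = {1}
FOLLOW(Z) = {0}
Therefore, FOLLOW(Y) = {1}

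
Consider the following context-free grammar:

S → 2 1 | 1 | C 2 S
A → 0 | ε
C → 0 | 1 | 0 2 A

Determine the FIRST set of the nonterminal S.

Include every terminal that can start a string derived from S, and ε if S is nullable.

We compute FIRST(S) using the standard algorithm.
FIRST(A) = {0, ε}
FIRST(C) = {0, 1}
FIRST(S) = {0, 1, 2}
Therefore, FIRST(S) = {0, 1, 2}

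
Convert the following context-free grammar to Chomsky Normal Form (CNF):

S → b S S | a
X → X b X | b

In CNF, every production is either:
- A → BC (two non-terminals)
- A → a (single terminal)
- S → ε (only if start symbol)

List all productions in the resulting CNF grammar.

TB → b; S → a; X → b; S → TB X0; X0 → S S; X → X X1; X1 → TB X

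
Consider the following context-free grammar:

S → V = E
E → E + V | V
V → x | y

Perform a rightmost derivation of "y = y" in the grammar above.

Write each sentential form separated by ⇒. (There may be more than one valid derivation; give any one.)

S ⇒ V = E ⇒ V = V ⇒ V = y ⇒ y = y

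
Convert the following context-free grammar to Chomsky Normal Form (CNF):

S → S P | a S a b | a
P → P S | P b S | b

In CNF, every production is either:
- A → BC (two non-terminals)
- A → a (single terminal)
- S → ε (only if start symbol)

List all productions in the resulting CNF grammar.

TA → a; TB → b; S → a; P → b; S → S P; S → TA X0; X0 → S X1; X1 → TA TB; P → P S; P → P X2; X2 → TB S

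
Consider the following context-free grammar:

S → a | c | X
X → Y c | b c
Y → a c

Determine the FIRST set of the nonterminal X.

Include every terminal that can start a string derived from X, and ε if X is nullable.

We compute FIRST(X) using the standard algorithm.
FIRST(S) = {a, b, c}
FIRST(X) = {a, b}
FIRST(Y) = {a}
Therefore, FIRST(X) = {a, b}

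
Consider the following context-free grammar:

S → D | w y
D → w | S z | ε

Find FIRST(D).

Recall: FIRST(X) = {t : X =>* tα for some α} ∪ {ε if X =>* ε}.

We compute FIRST(D) using the standard algorithm.
FIRST(D) = {w, z, ε}
FIRST(S) = {w, z, ε}
Therefore, FIRST(D) = {w, z, ε}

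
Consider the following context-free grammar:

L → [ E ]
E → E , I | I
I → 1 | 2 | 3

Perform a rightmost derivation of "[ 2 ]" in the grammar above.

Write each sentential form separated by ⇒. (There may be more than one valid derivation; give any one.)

L ⇒ [ E ] ⇒ [ I ] ⇒ [ 2 ]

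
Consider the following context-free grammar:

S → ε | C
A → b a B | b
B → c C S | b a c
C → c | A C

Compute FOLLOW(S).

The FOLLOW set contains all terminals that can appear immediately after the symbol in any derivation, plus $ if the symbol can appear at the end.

We compute FOLLOW(S) using the standard algorithm.
FOLLOW(S) starts with {$}.
FIRST(A) = {b}
FIRST(B) = {b, c}
FIRST(C) = {b, c}
FIRST(S) = {b, c, ε}
FOLLOW(A) = {b, c}
FOLLOW(B) = {b, c}
FOLLOW(C) = {$, b, c}
FOLLOW(S) = {$, b, c}
Therefore, FOLLOW(S) = {$, b, c}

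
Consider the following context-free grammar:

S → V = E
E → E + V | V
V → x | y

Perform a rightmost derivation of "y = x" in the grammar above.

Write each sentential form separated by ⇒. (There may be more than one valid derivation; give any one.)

S ⇒ V = E ⇒ V = V ⇒ V = x ⇒ y = x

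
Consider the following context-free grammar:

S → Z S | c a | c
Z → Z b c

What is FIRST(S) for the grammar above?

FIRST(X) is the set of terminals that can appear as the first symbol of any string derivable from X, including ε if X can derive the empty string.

We compute FIRST(S) using the standard algorithm.
FIRST(S) = {c}
FIRST(Z) = {}
Therefore, FIRST(S) = {c}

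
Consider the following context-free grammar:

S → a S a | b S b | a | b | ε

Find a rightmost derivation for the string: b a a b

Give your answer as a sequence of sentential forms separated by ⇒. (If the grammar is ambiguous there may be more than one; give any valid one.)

S ⇒ b S b ⇒ b a S a b ⇒ b a a b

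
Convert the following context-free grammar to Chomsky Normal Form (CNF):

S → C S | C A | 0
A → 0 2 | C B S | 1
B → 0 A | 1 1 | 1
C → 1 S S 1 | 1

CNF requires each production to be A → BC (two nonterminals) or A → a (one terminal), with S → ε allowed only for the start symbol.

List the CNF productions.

S → 0; T0 → 0; T2 → 2; A → 1; T1 → 1; B → 1; C → 1; S → C S; S → C A; A → T0 T2; A → C X0; X0 → B S; B → T0 A; B → T1 T1; C → T1 X1; X1 → S X2; X2 → S T1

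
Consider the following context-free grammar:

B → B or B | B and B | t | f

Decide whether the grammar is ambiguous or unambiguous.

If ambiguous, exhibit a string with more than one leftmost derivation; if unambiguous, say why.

Ambiguous - the string 'f or f or f and t or t' has two distinct leftmost derivations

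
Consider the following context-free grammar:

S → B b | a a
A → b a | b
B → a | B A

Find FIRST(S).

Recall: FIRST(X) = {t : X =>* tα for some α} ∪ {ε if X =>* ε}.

We compute FIRST(S) using the standard algorithm.
FIRST(A) = {b}
FIRST(B) = {a}
FIRST(S) = {a}
Therefore, FIRST(S) = {a}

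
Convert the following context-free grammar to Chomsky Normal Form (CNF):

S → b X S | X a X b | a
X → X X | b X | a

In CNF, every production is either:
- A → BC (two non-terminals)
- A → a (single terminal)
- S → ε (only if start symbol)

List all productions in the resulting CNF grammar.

TB → b; TA → a; S → a; X → a; S → TB X0; X0 → X S; S → X X1; X1 → TA X2; X2 → X TB; X → X X; X → TB X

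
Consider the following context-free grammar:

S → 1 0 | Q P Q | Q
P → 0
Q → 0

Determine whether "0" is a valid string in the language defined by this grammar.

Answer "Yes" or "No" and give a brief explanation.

Yes - a valid derivation exists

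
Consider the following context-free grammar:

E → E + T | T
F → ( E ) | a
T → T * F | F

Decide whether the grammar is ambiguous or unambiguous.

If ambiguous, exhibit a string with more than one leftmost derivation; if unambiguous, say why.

Unambiguous - every string in the language has a unique leftmost derivation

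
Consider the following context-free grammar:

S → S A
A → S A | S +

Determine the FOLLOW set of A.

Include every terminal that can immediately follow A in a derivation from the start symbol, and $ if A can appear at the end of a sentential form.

We compute FOLLOW(A) using the standard algorithm.
FOLLOW(S) starts with {$}.
FIRST(A) = {}
FIRST(S) = {}
FOLLOW(A) = {$, +}
FOLLOW(S) = {$, +}
Therefore, FOLLOW(A) = {$, +}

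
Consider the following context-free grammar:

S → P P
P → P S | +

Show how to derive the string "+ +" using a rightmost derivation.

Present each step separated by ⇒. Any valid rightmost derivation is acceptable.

S ⇒ P P ⇒ P + ⇒ + +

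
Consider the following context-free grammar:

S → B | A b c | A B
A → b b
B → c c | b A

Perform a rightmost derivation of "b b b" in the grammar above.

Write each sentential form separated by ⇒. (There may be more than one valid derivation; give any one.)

S ⇒ B ⇒ b A ⇒ b b b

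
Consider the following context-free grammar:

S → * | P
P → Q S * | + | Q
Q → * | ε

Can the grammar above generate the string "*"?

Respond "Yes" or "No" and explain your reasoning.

Yes - a valid derivation exists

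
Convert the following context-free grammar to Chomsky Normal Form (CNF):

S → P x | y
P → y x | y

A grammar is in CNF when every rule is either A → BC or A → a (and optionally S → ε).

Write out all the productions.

TX → x; S → y; TY → y; P → y; S → P TX; P → TY TX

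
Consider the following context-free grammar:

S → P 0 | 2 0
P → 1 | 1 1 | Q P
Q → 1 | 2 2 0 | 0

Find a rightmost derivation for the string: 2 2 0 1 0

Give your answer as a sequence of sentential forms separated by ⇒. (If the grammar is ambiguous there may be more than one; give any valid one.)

S ⇒ P 0 ⇒ Q P 0 ⇒ Q 1 0 ⇒ 2 2 0 1 0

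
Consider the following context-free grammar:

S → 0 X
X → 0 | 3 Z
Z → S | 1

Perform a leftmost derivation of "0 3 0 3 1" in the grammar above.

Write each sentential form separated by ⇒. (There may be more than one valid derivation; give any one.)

S ⇒ 0 X ⇒ 0 3 Z ⇒ 0 3 S ⇒ 0 3 0 X ⇒ 0 3 0 3 Z ⇒ 0 3 0 3 1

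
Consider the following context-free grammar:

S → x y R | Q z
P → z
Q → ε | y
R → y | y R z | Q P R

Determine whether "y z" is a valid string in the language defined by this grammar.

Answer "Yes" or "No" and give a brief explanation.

Yes - a valid derivation exists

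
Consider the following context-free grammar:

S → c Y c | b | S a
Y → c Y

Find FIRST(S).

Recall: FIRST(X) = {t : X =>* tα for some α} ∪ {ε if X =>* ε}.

We compute FIRST(S) using the standard algorithm.
FIRST(S) = {b, c}
FIRST(Y) = {c}
Therefore, FIRST(S) = {b, c}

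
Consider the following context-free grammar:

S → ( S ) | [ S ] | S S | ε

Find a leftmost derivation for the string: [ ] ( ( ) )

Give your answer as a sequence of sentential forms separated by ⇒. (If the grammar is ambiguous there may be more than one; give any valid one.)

S ⇒ S S ⇒ [ S ] S ⇒ [ ] S ⇒ [ ] ( S ) ⇒ [ ] ( ( S ) ) ⇒ [ ] ( ( ) )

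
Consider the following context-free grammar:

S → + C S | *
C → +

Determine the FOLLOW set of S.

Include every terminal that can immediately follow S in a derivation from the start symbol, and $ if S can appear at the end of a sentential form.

We compute FOLLOW(S) using the standard algorithm.
FOLLOW(S) starts with {$}.
FIRST(C) = {+}
FIRST(S) = {*, +}
FOLLOW(C) = {*, +}
FOLLOW(S) = {$}
Therefore, FOLLOW(S) = {$}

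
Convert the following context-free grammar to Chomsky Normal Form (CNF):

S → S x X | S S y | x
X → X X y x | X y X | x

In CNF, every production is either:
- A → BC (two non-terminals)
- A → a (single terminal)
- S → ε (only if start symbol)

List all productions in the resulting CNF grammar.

TX → x; TY → y; S → x; X → x; S → S X0; X0 → TX X; S → S X1; X1 → S TY; X → X X2; X2 → X X3; X3 → TY TX; X → X X4; X4 → TY X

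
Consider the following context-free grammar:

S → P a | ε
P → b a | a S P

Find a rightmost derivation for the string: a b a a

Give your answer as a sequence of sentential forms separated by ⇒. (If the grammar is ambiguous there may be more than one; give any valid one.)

S ⇒ P a ⇒ a S P a ⇒ a S b a a ⇒ a b a a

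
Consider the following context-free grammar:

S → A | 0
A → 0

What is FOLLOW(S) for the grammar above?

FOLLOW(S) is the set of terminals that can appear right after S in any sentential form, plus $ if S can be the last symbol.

We compute FOLLOW(S) using the standard algorithm.
FOLLOW(S) starts with {$}.
FIRST(A) = {0}
FIRST(S) = {0}
FOLLOW(A) = {$}
FOLLOW(S) = {$}
Therefore, FOLLOW(S) = {$}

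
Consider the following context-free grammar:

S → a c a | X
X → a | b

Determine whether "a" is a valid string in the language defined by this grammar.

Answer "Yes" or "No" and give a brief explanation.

Yes - a valid derivation exists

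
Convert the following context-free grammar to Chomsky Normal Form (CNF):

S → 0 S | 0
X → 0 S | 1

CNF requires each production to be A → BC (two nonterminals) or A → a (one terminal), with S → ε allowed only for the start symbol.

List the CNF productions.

T0 → 0; S → 0; X → 1; S → T0 S; X → T0 S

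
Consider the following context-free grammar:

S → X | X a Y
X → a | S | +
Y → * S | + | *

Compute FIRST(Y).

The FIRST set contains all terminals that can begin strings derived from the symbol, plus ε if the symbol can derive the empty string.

We compute FIRST(Y) using the standard algorithm.
FIRST(S) = {+, a}
FIRST(X) = {+, a}
FIRST(Y) = {*, +}
Therefore, FIRST(Y) = {*, +}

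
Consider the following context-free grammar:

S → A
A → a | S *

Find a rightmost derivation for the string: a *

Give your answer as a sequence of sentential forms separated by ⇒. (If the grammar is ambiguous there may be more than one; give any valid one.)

S ⇒ A ⇒ S * ⇒ A * ⇒ a *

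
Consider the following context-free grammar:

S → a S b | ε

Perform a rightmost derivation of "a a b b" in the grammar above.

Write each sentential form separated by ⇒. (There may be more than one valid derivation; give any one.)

S ⇒ a S b ⇒ a a S b b ⇒ a a b b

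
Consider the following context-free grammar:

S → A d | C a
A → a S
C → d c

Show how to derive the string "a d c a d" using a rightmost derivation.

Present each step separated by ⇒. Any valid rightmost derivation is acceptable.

S ⇒ A d ⇒ a S d ⇒ a C a d ⇒ a d c a d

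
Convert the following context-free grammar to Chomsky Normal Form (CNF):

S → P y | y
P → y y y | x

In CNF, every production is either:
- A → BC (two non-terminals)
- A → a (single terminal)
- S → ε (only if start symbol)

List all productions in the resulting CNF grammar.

TY → y; S → y; P → x; S → P TY; P → TY X0; X0 → TY TY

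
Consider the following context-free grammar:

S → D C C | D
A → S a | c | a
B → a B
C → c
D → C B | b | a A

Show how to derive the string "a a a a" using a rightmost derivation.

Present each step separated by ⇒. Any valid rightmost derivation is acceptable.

S ⇒ D ⇒ a A ⇒ a S a ⇒ a D a ⇒ a a A a ⇒ a a a a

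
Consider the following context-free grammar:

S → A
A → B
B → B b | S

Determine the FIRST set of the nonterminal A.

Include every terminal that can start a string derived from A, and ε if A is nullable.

We compute FIRST(A) using the standard algorithm.
FIRST(A) = {}
FIRST(B) = {}
FIRST(S) = {}
Therefore, FIRST(A) = {}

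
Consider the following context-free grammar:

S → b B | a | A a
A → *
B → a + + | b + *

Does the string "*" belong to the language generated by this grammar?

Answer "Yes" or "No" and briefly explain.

No - no valid derivation exists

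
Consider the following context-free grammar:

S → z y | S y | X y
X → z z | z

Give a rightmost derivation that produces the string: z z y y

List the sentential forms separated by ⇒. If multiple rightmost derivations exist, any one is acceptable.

S ⇒ S y ⇒ X y y ⇒ z z y y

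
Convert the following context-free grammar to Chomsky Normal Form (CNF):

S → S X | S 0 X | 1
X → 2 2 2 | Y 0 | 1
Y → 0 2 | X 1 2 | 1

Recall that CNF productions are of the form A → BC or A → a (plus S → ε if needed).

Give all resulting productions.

T0 → 0; S → 1; T2 → 2; X → 1; T1 → 1; Y → 1; S → S X; S → S X0; X0 → T0 X; X → T2 X1; X1 → T2 T2; X → Y T0; Y → T0 T2; Y → X X2; X2 → T1 T2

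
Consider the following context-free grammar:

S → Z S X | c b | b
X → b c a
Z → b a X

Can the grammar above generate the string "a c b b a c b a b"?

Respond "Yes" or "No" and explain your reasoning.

No - no valid derivation exists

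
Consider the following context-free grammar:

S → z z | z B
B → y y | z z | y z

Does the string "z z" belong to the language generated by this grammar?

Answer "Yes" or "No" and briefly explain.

Yes - a valid derivation exists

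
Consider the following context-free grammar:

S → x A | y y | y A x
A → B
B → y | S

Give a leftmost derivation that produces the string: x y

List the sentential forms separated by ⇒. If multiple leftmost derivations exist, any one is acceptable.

S ⇒ x A ⇒ x B ⇒ x y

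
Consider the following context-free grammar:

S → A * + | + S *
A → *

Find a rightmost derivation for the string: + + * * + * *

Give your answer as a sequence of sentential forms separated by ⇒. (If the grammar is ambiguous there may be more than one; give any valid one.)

S ⇒ + S * ⇒ + + S * * ⇒ + + A * + * * ⇒ + + * * + * *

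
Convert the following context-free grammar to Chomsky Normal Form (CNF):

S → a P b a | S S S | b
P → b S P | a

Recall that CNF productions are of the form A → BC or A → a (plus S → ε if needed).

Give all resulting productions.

TA → a; TB → b; S → b; P → a; S → TA X0; X0 → P X1; X1 → TB TA; S → S X2; X2 → S S; P → TB X3; X3 → S P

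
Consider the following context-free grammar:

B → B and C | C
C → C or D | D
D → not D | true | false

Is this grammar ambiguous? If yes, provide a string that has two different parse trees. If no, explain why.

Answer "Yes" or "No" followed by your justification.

No - the grammar is unambiguous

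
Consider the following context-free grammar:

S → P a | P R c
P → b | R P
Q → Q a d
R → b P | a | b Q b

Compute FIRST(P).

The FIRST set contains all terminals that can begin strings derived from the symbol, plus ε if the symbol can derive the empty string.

We compute FIRST(P) using the standard algorithm.
FIRST(P) = {a, b}
FIRST(Q) = {}
FIRST(R) = {a, b}
FIRST(S) = {a, b}
Therefore, FIRST(P) = {a, b}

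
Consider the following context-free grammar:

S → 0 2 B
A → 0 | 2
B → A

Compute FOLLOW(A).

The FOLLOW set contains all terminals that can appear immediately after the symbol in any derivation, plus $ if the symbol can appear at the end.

We compute FOLLOW(A) using the standard algorithm.
FOLLOW(S) starts with {$}.
FIRST(A) = {0, 2}
FIRST(B) = {0, 2}
FIRST(S) = {0}
FOLLOW(A) = {$}
FOLLOW(B) = {$}
FOLLOW(S) = {$}
Therefore, FOLLOW(A) = {$}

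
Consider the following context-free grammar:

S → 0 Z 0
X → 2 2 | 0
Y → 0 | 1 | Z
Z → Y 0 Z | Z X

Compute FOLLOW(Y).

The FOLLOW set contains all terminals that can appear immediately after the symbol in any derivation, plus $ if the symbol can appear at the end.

We compute FOLLOW(Y) using the standard algorithm.
FOLLOW(S) starts with {$}.
FIRST(S) = {0}
FIRST(X) = {0, 2}
FIRST(Y) = {0, 1}
FIRST(Z) = {0, 1}
FOLLOW(S) = {$}
FOLLOW(X) = {0, 2}
FOLLOW(Y) = {0}
FOLLOW(Z) = {0, 2}
Therefore, FOLLOW(Y) = {0}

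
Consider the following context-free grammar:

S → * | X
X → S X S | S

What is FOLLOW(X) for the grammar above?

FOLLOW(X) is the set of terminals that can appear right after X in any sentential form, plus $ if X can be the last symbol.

We compute FOLLOW(X) using the standard algorithm.
FOLLOW(S) starts with {$}.
FIRST(S) = {*}
FIRST(X) = {*}
FOLLOW(S) = {$, *}
FOLLOW(X) = {$, *}
Therefore, FOLLOW(X) = {$, *}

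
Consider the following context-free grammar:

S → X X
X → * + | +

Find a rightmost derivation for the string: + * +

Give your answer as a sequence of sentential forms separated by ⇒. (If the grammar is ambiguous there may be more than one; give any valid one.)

S ⇒ X X ⇒ X * + ⇒ + * +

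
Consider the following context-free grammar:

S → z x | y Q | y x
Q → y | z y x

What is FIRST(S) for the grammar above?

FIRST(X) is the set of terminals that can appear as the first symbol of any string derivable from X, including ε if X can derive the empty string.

We compute FIRST(S) using the standard algorithm.
FIRST(Q) = {y, z}
FIRST(S) = {y, z}
Therefore, FIRST(S) = {y, z}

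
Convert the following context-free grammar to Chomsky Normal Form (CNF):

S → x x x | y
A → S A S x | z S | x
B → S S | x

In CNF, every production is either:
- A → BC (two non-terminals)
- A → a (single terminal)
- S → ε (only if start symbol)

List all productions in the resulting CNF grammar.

TX → x; S → y; TZ → z; A → x; B → x; S → TX X0; X0 → TX TX; A → S X1; X1 → A X2; X2 → S TX; A → TZ S; B → S S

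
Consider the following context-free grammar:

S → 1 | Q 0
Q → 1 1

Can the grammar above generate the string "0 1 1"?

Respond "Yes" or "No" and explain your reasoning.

No - no valid derivation exists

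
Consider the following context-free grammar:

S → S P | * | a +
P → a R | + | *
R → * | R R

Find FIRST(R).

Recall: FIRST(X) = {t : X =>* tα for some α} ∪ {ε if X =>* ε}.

We compute FIRST(R) using the standard algorithm.
FIRST(P) = {*, +, a}
FIRST(R) = {*}
FIRST(S) = {*, a}
Therefore, FIRST(R) = {*}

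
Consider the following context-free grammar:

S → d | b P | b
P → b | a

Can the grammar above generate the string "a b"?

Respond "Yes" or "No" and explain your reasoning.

No - no valid derivation exists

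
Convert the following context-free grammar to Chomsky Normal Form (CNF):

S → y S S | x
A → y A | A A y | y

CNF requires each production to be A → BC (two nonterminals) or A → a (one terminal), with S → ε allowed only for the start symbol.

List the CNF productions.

TY → y; S → x; A → y; S → TY X0; X0 → S S; A → TY A; A → A X1; X1 → A TY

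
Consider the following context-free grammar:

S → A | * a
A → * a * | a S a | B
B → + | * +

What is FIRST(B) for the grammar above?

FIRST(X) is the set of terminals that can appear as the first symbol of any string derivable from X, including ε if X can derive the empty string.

We compute FIRST(B) using the standard algorithm.
FIRST(A) = {*, +, a}
FIRST(B) = {*, +}
FIRST(S) = {*, +, a}
Therefore, FIRST(B) = {*, +}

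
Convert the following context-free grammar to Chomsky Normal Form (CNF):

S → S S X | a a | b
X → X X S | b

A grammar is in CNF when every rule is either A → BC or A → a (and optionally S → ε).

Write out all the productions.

TA → a; S → b; X → b; S → S X0; X0 → S X; S → TA TA; X → X X1; X1 → X S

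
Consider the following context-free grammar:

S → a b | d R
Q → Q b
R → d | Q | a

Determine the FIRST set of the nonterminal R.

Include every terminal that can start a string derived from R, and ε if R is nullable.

We compute FIRST(R) using the standard algorithm.
FIRST(Q) = {}
FIRST(R) = {a, d}
FIRST(S) = {a, d}
Therefore, FIRST(R) = {a, d}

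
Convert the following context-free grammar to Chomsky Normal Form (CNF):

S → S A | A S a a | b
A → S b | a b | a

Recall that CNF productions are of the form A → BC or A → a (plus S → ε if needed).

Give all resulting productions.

TA → a; S → b; TB → b; A → a; S → S A; S → A X0; X0 → S X1; X1 → TA TA; A → S TB; A → TA TB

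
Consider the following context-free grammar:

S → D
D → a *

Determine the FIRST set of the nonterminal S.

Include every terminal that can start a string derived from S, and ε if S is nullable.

We compute FIRST(S) using the standard algorithm.
FIRST(D) = {a}
FIRST(S) = {a}
Therefore, FIRST(S) = {a}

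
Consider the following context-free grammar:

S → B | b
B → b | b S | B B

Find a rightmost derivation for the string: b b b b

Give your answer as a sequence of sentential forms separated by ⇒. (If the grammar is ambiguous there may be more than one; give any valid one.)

S ⇒ B ⇒ B B ⇒ B b S ⇒ B b b ⇒ b S b b ⇒ b b b b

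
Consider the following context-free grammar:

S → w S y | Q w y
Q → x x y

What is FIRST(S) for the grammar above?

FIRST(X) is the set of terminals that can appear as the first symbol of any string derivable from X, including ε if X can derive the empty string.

We compute FIRST(S) using the standard algorithm.
FIRST(Q) = {x}
FIRST(S) = {w, x}
Therefore, FIRST(S) = {w, x}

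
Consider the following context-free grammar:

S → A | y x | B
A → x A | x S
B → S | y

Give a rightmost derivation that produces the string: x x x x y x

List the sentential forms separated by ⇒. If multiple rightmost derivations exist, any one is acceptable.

S ⇒ A ⇒ x A ⇒ x x A ⇒ x x x A ⇒ x x x x S ⇒ x x x x y x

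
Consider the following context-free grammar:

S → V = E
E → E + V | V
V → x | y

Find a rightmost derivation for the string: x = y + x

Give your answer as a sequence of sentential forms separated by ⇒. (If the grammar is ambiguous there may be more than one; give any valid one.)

S ⇒ V = E ⇒ V = E + V ⇒ V = E + x ⇒ V = V + x ⇒ V = y + x ⇒ x = y + x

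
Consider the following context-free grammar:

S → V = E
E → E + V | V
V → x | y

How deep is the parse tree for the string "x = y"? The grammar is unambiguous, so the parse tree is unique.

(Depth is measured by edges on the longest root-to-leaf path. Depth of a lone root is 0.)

3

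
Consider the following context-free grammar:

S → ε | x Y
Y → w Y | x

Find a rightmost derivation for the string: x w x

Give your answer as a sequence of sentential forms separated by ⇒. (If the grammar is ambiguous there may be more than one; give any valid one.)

S ⇒ x Y ⇒ x w Y ⇒ x w x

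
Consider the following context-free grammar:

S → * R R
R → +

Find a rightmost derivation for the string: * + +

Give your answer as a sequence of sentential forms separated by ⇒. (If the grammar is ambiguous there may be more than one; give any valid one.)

S ⇒ * R R ⇒ * R + ⇒ * + +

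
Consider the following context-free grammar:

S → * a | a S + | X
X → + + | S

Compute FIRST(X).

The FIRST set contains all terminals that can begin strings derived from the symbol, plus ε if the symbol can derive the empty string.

We compute FIRST(X) using the standard algorithm.
FIRST(S) = {*, +, a}
FIRST(X) = {*, +, a}
Therefore, FIRST(X) = {*, +, a}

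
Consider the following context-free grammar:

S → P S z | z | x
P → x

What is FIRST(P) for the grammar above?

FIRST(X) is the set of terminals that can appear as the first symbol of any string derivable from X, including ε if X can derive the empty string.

We compute FIRST(P) using the standard algorithm.
FIRST(P) = {x}
FIRST(S) = {x, z}
Therefore, FIRST(P) = {x}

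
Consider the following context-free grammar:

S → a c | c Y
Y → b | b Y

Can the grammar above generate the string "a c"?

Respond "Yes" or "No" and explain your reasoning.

Yes - a valid derivation exists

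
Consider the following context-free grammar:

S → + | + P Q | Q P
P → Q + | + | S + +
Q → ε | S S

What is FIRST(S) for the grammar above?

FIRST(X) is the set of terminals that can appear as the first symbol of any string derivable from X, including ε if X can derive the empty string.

We compute FIRST(S) using the standard algorithm.
FIRST(P) = {+}
FIRST(Q) = {+, ε}
FIRST(S) = {+}
Therefore, FIRST(S) = {+}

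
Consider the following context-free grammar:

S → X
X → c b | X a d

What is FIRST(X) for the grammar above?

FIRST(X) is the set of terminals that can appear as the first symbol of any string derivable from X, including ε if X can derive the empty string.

We compute FIRST(X) using the standard algorithm.
FIRST(S) = {c}
FIRST(X) = {c}
Therefore, FIRST(X) = {c}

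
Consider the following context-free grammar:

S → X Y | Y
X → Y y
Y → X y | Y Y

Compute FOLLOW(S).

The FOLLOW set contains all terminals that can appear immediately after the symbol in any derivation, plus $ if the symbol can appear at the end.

We compute FOLLOW(S) using the standard algorithm.
FOLLOW(S) starts with {$}.
FIRST(S) = {}
FIRST(X) = {}
FIRST(Y) = {}
FOLLOW(S) = {$}
FOLLOW(X) = {y}
FOLLOW(Y) = {$, y}
Therefore, FOLLOW(S) = {$}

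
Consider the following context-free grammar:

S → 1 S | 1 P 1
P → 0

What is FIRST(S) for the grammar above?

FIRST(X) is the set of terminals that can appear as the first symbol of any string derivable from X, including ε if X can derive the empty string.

We compute FIRST(S) using the standard algorithm.
FIRST(P) = {0}
FIRST(S) = {1}
Therefore, FIRST(S) = {1}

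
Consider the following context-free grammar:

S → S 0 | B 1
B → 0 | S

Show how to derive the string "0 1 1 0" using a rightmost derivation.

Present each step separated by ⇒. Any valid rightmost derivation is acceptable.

S ⇒ S 0 ⇒ B 1 0 ⇒ S 1 0 ⇒ B 1 1 0 ⇒ 0 1 1 0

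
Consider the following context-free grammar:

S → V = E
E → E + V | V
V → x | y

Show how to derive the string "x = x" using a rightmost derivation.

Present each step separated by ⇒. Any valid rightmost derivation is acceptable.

S ⇒ V = E ⇒ V = V ⇒ V = x ⇒ x = x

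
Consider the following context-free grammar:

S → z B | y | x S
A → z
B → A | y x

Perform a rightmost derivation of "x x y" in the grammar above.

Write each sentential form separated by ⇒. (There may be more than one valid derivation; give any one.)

S ⇒ x S ⇒ x x S ⇒ x x y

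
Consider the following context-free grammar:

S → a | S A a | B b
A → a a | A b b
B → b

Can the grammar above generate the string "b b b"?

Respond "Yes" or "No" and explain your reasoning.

No - no valid derivation exists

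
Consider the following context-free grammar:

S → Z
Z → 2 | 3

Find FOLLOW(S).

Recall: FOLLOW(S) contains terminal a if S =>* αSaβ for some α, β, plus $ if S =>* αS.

We compute FOLLOW(S) using the standard algorithm.
FOLLOW(S) starts with {$}.
FIRST(S) = {2, 3}
FIRST(Z) = {2, 3}
FOLLOW(S) = {$}
FOLLOW(Z) = {$}
Therefore, FOLLOW(S) = {$}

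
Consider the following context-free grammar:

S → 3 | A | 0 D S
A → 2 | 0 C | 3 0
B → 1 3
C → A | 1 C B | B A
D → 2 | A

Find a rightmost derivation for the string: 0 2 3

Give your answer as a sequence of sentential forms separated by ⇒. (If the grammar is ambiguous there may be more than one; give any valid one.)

S ⇒ 0 D S ⇒ 0 D 3 ⇒ 0 2 3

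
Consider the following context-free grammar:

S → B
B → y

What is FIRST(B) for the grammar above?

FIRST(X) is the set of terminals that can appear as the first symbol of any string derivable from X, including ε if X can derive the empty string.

We compute FIRST(B) using the standard algorithm.
FIRST(B) = {y}
FIRST(S) = {y}
Therefore, FIRST(B) = {y}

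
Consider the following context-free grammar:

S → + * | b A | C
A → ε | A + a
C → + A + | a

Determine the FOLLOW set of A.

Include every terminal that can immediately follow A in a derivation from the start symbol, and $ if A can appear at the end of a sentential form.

We compute FOLLOW(A) using the standard algorithm.
FOLLOW(S) starts with {$}.
FIRST(A) = {+, ε}
FIRST(C) = {+, a}
FIRST(S) = {+, a, b}
FOLLOW(A) = {$, +}
FOLLOW(C) = {$}
FOLLOW(S) = {$}
Therefore, FOLLOW(A) = {$, +}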